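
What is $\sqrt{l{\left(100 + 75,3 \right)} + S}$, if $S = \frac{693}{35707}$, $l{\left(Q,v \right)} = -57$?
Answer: $\frac{i \sqrt{1482646458}}{5101} \approx 7.5485 i$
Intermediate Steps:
$S = \frac{99}{5101}$ ($S = 693 \cdot \frac{1}{35707} = \frac{99}{5101} \approx 0.019408$)
$\sqrt{l{\left(100 + 75,3 \right)} + S} = \sqrt{-57 + \frac{99}{5101}} = \sqrt{- \frac{290658}{5101}} = \frac{i \sqrt{1482646458}}{5101}$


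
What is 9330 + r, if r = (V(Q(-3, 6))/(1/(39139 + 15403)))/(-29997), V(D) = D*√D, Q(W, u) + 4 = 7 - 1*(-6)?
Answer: 10311088/1111 ≈ 9280.9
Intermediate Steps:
Q(W, u) = 9 (Q(W, u) = -4 + (7 - 1*(-6)) = -4 + (7 + 6) = -4 + 13 = 9)
V(D) = D^(3/2)
r = -54542/1111 (r = (9^(3/2)/(1/(39139 + 15403)))/(-29997) = (27/(1/54542))*(-1/29997) = (27*54542)*(-1/29997) = 1472634*(-1/29997) = -54542/1111 ≈ -49.093)
9330 + r = 9330 - 54542/1111 = 10311088/1111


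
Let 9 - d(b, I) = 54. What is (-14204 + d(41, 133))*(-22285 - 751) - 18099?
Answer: 328221865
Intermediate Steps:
d(b, I) = -45 (d(b, I) = 9 - 1*54 = 9 - 54 = -45)
(-14204 + d(41, 133))*(-22285 - 751) - 18099 = (-14204 - 45)*(-22285 - 751) - 18099 = -14249*(-23036) - 18099 = 328239964 - 18099 = 328221865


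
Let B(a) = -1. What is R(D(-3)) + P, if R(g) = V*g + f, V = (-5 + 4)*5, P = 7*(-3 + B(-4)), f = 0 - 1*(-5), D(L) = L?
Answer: -8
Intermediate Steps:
f = 5 (f = 0 + 5 = 5)
P = -28 (P = 7*(-3 - 1) = 7*(-4) = -28)
V = -5 (V = -1*5 = -5)
R(g) = 5 - 5*g (R(g) = -5*g + 5 = 5 - 5*g)
R(D(-3)) + P = (5 - 5*(-3)) - 28 = (5 + 15) - 28 = 20 - 28 = -8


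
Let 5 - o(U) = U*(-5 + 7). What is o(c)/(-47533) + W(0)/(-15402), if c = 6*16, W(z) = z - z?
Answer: 187/47533 ≈ 0.0039341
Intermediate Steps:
W(z) = 0
c = 96
o(U) = 5 - 2*U (o(U) = 5 - U*(-5 + 7) = 5 - U*2 = 5 - 2*U)
o(c)/(-47533) + W(0)/(-15402) = (5 - 2*96)/(-47533) + 0/(-15402) = (5 - 192)*(-1/47533) + 0*(-1/15402) = -187*(-1/47533) + 0 = 187/47533 + 0 = 187/47533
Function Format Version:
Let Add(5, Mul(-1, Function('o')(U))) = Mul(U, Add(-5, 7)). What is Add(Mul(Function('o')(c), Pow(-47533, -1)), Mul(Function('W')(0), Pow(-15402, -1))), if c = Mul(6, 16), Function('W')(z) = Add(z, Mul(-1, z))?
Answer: Rational(187, 47533) ≈ 0.0039341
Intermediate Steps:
Function('W')(z) = 0
c = 96
Function('o')(U) = Add(5, Mul(-2, U)) (Function('o')(U) = Add(5, Mul(-1, Mul(U, Add(-5, 7)))) = Add(5, Mul(-1, Mul(U, 2))) = Add(5, Mul(-1, Mul(2, U))) = Add(5, Mul(-2, U)))
Add(Mul(Function('o')(c), Pow(-47533, -1)), Mul(Function('W')(0), Pow(-15402, -1))) = Add(Mul(Add(5, Mul(-2, 96)), Pow(-47533, -1)), Mul(0, Pow(-15402, -1))) = Add(Mul(Add(5, -192), Rational(-1, 47533)), Mul(0, Rational(-1, 15402))) = Add(Mul(-187, Rational(-1, 47533)), 0) = Add(Rational(187, 47533), 0) = Rational(187, 47533)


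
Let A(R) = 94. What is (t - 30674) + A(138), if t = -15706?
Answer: -46286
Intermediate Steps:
(t - 30674) + A(138) = (-15706 - 30674) + 94 = -46380 + 94 = -46286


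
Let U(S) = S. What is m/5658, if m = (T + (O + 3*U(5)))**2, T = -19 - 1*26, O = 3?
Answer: 243/1886 ≈ 0.12884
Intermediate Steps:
T = -45 (T = -19 - 26 = -45)
m = 729 (m = (-45 + (3 + 3*5))**2 = (-45 + (3 + 15))**2 = (-45 + 18)**2 = (-27)**2 = 729)
m/5658 = 729/5658 = 729*(1/5658) = 243/1886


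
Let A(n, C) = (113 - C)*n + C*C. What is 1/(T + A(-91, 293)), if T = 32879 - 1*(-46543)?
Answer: 1/181651 ≈ 5.5051e-6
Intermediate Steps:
A(n, C) = C**2 + n*(113 - C) (A(n, C) = n*(113 - C) + C**2 = C**2 + n*(113 - C))
T = 79422 (T = 32879 + 46543 = 79422)
1/(T + A(-91, 293)) = 1/(79422 + (293**2 + 113*(-91) - 1*293*(-91))) = 1/(79422 + (85849 - 10283 + 26663)) = 1/(79422 + 102229) = 1/181651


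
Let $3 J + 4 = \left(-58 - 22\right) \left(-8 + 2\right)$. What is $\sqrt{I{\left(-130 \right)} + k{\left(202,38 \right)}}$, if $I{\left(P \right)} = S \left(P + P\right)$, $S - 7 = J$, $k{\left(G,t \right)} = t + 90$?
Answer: $\frac{2 i \sqrt{96627}}{3} \approx 207.23 i$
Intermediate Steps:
$k{\left(G,t \right)} = 90 + t$
$J = \frac{476}{3}$ ($J = - \frac{4}{3} + \frac{\left(-58 - 22\right) \left(-8 + 2\right)}{3} = - \frac{4}{3} + \frac{\left(-80\right) \left(-6\right)}{3} = - \frac{4}{3} + \frac{1}{3} \cdot 480 = - \frac{4}{3} + 160 = \frac{476}{3} \approx 158.67$)
$S = \frac{497}{3}$ ($S = 7 + \frac{476}{3} = \frac{497}{3} \approx 165.67$)
$I{\left(P \right)} = \frac{994 P}{3}$ ($I{\left(P \right)} = \frac{497 \left(P + P\right)}{3} = \frac{497 \cdot 2 P}{3} = \frac{994 P}{3}$)
$\sqrt{I{\left(-130 \right)} + k{\left(202,38 \right)}} = \sqrt{\frac{994}{3} \left(-130\right) + \left(90 + 38\right)} = \sqrt{- \frac{129220}{3} + 128} = \sqrt{- \frac{128836}{3}} = \frac{2 i \sqrt{96627}}{3}$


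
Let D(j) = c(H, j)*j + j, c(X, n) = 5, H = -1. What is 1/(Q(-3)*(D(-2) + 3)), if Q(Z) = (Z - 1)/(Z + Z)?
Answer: -⅙ ≈ -0.16667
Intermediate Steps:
Q(Z) = (-1 + Z)/(2*Z) (Q(Z) = (-1 + Z)/((2*Z)) = (-1 + Z)*(1/(2*Z)) = (-1 + Z)/(2*Z))
D(j) = 6*j (D(j) = 5*j + j = 6*j)
1/(Q(-3)*(D(-2) + 3)) = 1/(((½)*(-1 - 3)/(-3))*(6*(-2) + 3)) = 1/(((½)*(-⅓)*(-4))*(-12 + 3)) = 1/((⅔)*(-9)) = 1/(-6) = -⅙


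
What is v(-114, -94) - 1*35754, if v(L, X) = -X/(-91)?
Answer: -3253708/91 ≈ -35755.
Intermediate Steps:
v(L, X) = X/91 (v(L, X) = -X*(-1)/91 = -(-1)*X/91 = X/91)
v(-114, -94) - 1*35754 = (1/91)*(-94) - 1*35754 = -94/91 - 35754 = -3253708/91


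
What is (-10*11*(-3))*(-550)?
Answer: -181500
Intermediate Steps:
(-10*11*(-3))*(-550) = -110*(-3)*(-550) = 330*(-550) = -181500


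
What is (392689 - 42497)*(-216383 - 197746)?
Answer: -145024662768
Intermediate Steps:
(392689 - 42497)*(-216383 - 197746) = 350192*(-414129) = -145024662768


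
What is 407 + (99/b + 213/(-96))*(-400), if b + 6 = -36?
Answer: 31323/14 ≈ 2237.4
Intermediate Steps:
b = -42 (b = -6 - 36 = -42)
407 + (99/b + 213/(-96))*(-400) = 407 + (99/(-42) + 213/(-96))*(-400) = 407 + (99*(-1/42) + 213*(-1/96))*(-400) = 407 + (-33/14 - 71/32)*(-400) = 407 - 1025/224*(-400) = 407 + 25625/14 = 31323/14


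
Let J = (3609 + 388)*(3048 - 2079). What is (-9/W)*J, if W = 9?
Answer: -3873093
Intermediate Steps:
J = 3873093 (J = 3997*969 = 3873093)
(-9/W)*J = -9/9*3873093 = -9*⅑*3873093 = -1*3873093 = -3873093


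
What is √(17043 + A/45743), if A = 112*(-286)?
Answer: √35659683741331/45743 ≈ 130.55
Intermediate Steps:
A = -32032
√(17043 + A/45743) = √(17043 - 32032/45743) = √(779565917/45743) = √35659683741331/45743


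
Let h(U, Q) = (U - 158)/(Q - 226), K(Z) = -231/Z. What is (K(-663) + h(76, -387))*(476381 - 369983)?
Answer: 6950236554/135473 ≈ 51304.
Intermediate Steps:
h(U, Q) = (-158 + U)/(-226 + Q)
(K(-663) + h(76, -387))*(476381 - 369983) = (-231/(-663) + (-158 + 76)/(-226 - 387))*(476381 - 369983) = (-231*(-1/663) - 82/(-613))*106398 = (77/221 - 1/613*(-82))*106398 = (77/221 + 82/613)*106398 = (65323/135473)*106398 = 6950236554/135473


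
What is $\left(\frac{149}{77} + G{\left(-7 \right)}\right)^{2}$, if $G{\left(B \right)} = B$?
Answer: $\frac{152100}{5929} \approx 25.654$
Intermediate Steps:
$\left(\frac{149}{77} + G{\left(-7 \right)}\right)^{2} = \left(\frac{149}{77} - 7\right)^{2} = \left(- \frac{390}{77}\right)^{2} = \frac{152100}{5929}$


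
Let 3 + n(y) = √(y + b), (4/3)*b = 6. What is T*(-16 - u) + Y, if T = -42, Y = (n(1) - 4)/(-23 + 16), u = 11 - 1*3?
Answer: 1009 - √22/14 ≈ 1008.7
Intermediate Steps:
u = 8 (u = 11 - 3 = 8)
b = 9/2 (b = (¾)*6 = 9/2 ≈ 4.5000)
n(y) = -3 + √(9/2 + y) (n(y) = -3 + √(y + 9/2) = -3 + √(9/2 + y))
Y = 1 - √22/14 (Y = ((-3 + √(18 + 4*1)/2) - 4)/(-23 + 16) = ((-3 + √(18 + 4)/2) - 4)/(-7) = ((-3 + √22/2) - 4)*(-⅐) = (-7 + √22/2)*(-⅐) = 1 - √22/14 ≈ 0.66497)
T*(-16 - u) + Y = -42*(-16 - 1*8) + (1 - √22/14) = -42*(-16 - 8) + (1 - √22/14) = -42*(-24) + (1 - √22/14) = 1008 + (1 - √22/14) = 1009 - √22/14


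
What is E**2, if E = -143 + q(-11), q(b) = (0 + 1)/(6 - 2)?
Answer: 326041/16 ≈ 20378.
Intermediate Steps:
q(b) = 1/4
E = -571/4 (E = -143 + 1/4 = -571/4 ≈ -142.75)
E**2 = (-571/4)**2 = 326041/16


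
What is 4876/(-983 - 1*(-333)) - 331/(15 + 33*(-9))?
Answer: -579941/91650 ≈ -6.3278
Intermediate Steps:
4876/(-983 - 1*(-333)) - 331/(15 + 33*(-9)) = 4876/(-983 + 333) - 331/(15 - 297) = 4876/(-650) - 331/(-282) = 4876*(-1/650) - 331*(-1/282) = -2438/325 + 331/282 = -579941/91650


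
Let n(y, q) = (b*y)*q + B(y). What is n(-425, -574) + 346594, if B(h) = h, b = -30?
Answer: -6972331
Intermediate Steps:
n(y, q) = y - 30*q*y (n(y, q) = (-30*y)*q + y = -30*q*y + y = y - 30*q*y)
n(-425, -574) + 346594 = -425*(1 - 30*(-574)) + 346594 = -425*(1 + 17220) + 346594 = -425*17221 + 346594 = -7318925 + 346594 = -6972331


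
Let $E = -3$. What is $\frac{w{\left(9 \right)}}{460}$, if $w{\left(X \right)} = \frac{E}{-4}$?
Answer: $\frac{3}{1840} \approx 0.0016304$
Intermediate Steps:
$w{\left(X \right)} = \frac{3}{4}$ ($w{\left(X \right)} = - \frac{3}{-4} = \left(-3\right) \left(- \frac{1}{4}\right) = \frac{3}{4}$)
$\frac{w{\left(9 \right)}}{460} = \frac{3}{4 \cdot 460} = \frac{3}{4} \cdot \frac{1}{460} = \frac{3}{1840}$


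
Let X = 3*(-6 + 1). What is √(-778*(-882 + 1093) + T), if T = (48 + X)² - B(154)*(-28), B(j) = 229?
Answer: I*√156657 ≈ 395.8*I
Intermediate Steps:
X = -15 (X = 3*(-5) = -15)
T = 7501 (T = (48 - 15)² - 229*(-28) = 33² - 1*(-6412) = 1089 + 6412 = 7501)
√(-778*(-882 + 1093) + T) = √(-778*(-882 + 1093) + 7501) = √(-778*211 + 7501) = √(-164158 + 7501) = √(-156657) = I*√156657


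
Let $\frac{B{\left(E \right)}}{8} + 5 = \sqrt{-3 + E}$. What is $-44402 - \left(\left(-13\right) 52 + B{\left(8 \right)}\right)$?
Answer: $-43686 - 8 \sqrt{5} \approx -43704.0$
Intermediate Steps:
$B{\left(E \right)} = -40 + 8 \sqrt{-3 + E}$
$-44402 - \left(\left(-13\right) 52 + B{\left(8 \right)}\right) = -44402 - \left(\left(-13\right) 52 - \left(40 - 8 \sqrt{-3 + 8}\right)\right) = -44402 - \left(-676 - \left(40 - 8 \sqrt{5}\right)\right) = -44402 - \left(-716 + 8 \sqrt{5}\right) = -44402 + \left(716 - 8 \sqrt{5}\right) = -43686 - 8 \sqrt{5}$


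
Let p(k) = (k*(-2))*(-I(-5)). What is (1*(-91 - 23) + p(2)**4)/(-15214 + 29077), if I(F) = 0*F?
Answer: -38/4621 ≈ -0.0082233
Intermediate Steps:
I(F) = 0
p(k) = 0 (p(k) = (k*(-2))*(-1*0) = -2*k*0 = 0)
(1*(-91 - 23) + p(2)**4)/(-15214 + 29077) = (1*(-91 - 23) + 0**4)/(-15214 + 29077) = (1*(-114) + 0)/13863 = (-114 + 0)*(1/13863) = -114*1/13863 = -38/4621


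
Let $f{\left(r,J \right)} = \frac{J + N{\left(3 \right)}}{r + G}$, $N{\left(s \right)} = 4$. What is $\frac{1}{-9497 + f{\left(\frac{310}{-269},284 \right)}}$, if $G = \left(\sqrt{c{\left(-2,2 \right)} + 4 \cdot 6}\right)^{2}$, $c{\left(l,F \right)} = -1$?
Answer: $- \frac{653}{6192933} \approx -0.00010544$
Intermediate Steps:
$G = 23$ ($G = \left(\sqrt{-1 + 4 \cdot 6}\right)^{2} = \left(\sqrt{-1 + 24}\right)^{2} = \left(\sqrt{23}\right)^{2} = 23$)
$f{\left(r,J \right)} = \frac{4 + J}{23 + r}$ ($f{\left(r,J \right)} = \frac{J + 4}{r + 23} = \frac{4 + J}{23 + r}$)
$\frac{1}{-9497 + f{\left(\frac{310}{-269},284 \right)}} = \frac{1}{-9497 + \frac{4 + 284}{23 + \frac{310}{-269}}} = \frac{1}{-9497 + \frac{1}{23 + 310 \left(- \frac{1}{269}\right)} 288} = \frac{1}{-9497 + \frac{1}{23 - \frac{310}{269}} \cdot 288} = \frac{1}{-9497 + \frac{1}{\frac{5877}{269}} \cdot 288} = \frac{1}{-9497 + \frac{269}{5877} \cdot 288} = \frac{1}{-9497 + \frac{8608}{653}} = \frac{1}{- \frac{6192933}{653}} = - \frac{653}{6192933}$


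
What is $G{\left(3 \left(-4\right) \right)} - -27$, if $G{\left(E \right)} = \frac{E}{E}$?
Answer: $28$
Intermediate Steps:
$G{\left(E \right)} = 1$
$G{\left(3 \left(-4\right) \right)} - -27 = 1 - -27 = 1 + 27 = 28$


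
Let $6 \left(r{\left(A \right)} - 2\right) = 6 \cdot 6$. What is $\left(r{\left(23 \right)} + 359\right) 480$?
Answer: $176160$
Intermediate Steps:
$r{\left(A \right)} = 8$ ($r{\left(A \right)} = 2 + \frac{6 \cdot 6}{6} = 2 + \frac{1}{6} \cdot 36 = 2 + 6 = 8$)
$\left(r{\left(23 \right)} + 359\right) 480 = \left(8 + 359\right) 480 = 367 \cdot 480 = 176160$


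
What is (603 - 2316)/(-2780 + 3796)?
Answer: -1713/1016 ≈ -1.6860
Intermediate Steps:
(603 - 2316)/(-2780 + 3796) = -1713/1016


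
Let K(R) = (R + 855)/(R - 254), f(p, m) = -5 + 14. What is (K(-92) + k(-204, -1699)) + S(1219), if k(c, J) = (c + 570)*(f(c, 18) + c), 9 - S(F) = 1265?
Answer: -25129359/346 ≈ -72628.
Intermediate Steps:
S(F) = -1256 (S(F) = 9 - 1*1265 = 9 - 1265 = -1256)
f(p, m) = 9
K(R) = (855 + R)/(-254 + R)
k(c, J) = (9 + c)*(570 + c) (k(c, J) = (c + 570)*(9 + c) = (570 + c)*(9 + c) = (9 + c)*(570 + c))
(K(-92) + k(-204, -1699)) + S(1219) = ((855 - 92)/(-254 - 92) + (5130 + (-204)² + 579*(-204))) - 1256 = (763/(-346) + (5130 + 41616 - 118116)) - 1256 = (-1/346*763 - 71370) - 1256 = (-763/346 - 71370) - 1256 = -24694783/346 - 1256 = -25129359/346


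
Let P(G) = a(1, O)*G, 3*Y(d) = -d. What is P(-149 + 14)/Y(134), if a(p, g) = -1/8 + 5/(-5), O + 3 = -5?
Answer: -3645/1072 ≈ -3.4002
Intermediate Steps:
O = -8 (O = -3 - 5 = -8)
Y(d) = -d/3 (Y(d) = (-d)/3 = -d/3)
a(p, g) = -9/8 (a(p, g) = -1*1/8 + 5*(-1/5) = -1/8 - 1 = -9/8)
P(G) = -9*G/8
P(-149 + 14)/Y(134) = (-9*(-149 + 14)/8)/((-1/3*134)) = (-9/8*(-135))/(-134/3) = (1215/8)*(-3/134) = -3645/1072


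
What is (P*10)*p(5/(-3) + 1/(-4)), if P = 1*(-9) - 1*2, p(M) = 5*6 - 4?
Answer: -2860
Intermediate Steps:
p(M) = 26 (p(M) = 30 - 4 = 26)
P = -11 (P = -9 - 2 = -11)
(P*10)*p(5/(-3) + 1/(-4)) = -11*10*26 = -110*26 = -2860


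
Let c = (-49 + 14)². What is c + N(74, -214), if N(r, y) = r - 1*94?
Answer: 1205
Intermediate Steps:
N(r, y) = -94 + r (N(r, y) = r - 94 = -94 + r)
c = 1225 (c = (-35)² = 1225)
c + N(74, -214) = 1225 + (-94 + 74) = 1225 - 20 = 1205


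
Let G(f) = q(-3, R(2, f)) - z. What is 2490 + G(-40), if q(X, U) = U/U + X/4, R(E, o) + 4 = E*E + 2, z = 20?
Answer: 9881/4 ≈ 2470.3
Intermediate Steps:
R(E, o) = -2 + E² (R(E, o) = -4 + (E*E + 2) = -4 + (E² + 2) = -4 + (2 + E²) = -2 + E²)
q(X, U) = 1 + X/4 (q(X, U) = 1 + X*(¼) = 1 + X/4)
G(f) = -79/4 (G(f) = (1 + (¼)*(-3)) - 1*20 = (1 - ¾) - 20 = ¼ - 20 = -79/4)
2490 + G(-40) = 2490 - 79/4 = 9881/4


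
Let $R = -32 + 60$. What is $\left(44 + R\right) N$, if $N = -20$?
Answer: $-1440$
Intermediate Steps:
$R = 28$
$\left(44 + R\right) N = \left(44 + 28\right) \left(-20\right) = 72 \left(-20\right) = -1440$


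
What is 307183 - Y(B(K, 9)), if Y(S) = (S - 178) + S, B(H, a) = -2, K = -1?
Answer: 307365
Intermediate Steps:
Y(S) = -178 + 2*S (Y(S) = (-178 + S) + S = -178 + 2*S)
307183 - Y(B(K, 9)) = 307183 - (-178 + 2*(-2)) = 307183 - (-178 - 4) = 307183 - 1*(-182) = 307183 + 182 = 307365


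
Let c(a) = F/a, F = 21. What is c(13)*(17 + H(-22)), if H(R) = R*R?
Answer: 10521/13 ≈ 809.31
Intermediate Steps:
H(R) = R²
c(a) = 21/a
c(13)*(17 + H(-22)) = (21/13)*(17 + (-22)²) = (21*(1/13))*(17 + 484) = (21/13)*501 = 10521/13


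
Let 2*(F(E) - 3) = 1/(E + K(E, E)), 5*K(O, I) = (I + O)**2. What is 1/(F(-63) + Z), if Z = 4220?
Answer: 31122/131428211 ≈ 0.00023680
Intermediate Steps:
K(O, I) = (I + O)**2/5
F(E) = 3 + 1/(2*(E + 4*E**2/5)) (F(E) = 3 + 1/(2*(E + (E + E)**2/5)) = 3 + 1/(2*(E + (2*E)**2/5)) = 3 + 1/(2*(E + (4*E**2)/5)) = 3 + 1/(2*(E + 4*E**2/5)))
1/(F(-63) + Z) = 1/((1/2)*(5 + 24*(-63)**2 + 30*(-63))/(-63*(5 + 4*(-63))) + 4220) = 1/((1/2)*(-1/63)*(5 + 24*3969 - 1890)/(5 - 252) + 4220) = 1/((1/2)*(-1/63)*(5 + 95256 - 1890)/(-247) + 4220) = 1/((1/2)*(-1/63)*(-1/247)*93371 + 4220) = 1/(93371/31122 + 4220) = 1/(131428211/31122) = 31122/131428211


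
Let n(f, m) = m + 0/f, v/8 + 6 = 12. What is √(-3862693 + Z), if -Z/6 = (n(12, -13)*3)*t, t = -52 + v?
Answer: I*√3863629 ≈ 1965.6*I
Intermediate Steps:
v = 48 (v = -48 + 8*12 = -48 + 96 = 48)
n(f, m) = m (n(f, m) = m + 0 = m)
t = -4 (t = -52 + 48 = -4)
Z = -936 (Z = -6*(-13*3)*(-4) = -(-234)*(-4) = -6*156 = -936)
√(-3862693 + Z) = √(-3862693 - 936) = √(-3863629) = I*√3863629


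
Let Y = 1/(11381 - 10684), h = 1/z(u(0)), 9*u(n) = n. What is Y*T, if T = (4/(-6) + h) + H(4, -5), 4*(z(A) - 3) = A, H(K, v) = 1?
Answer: 2/2091 ≈ 0.00095648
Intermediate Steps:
u(n) = n/9
z(A) = 3 + A/4
h = 1/3 (h = 1/(3 + ((1/9)*0)/4) = 1/(3 + (1/4)*0) = 1/(3 + 0) = 1/3 ≈ 0.33333)
Y = 1/697 ≈ 0.0014347
T = 2/3 (T = (4/(-6) + 1/3) + 1 = (4*(-1/6) + 1/3) + 1 = (-2/3 + 1/3) + 1 = -1/3 + 1 = 2/3 ≈ 0.66667)
Y*T = (1/697)*(2/3) = 2/2091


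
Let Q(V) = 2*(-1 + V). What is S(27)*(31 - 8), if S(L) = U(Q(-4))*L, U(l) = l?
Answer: -6210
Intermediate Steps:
Q(V) = -2 + 2*V
S(L) = -10*L (S(L) = (-2 + 2*(-4))*L = (-2 - 8)*L = -10*L)
S(27)*(31 - 8) = (-10*27)*(31 - 8) = -270*23 = -6210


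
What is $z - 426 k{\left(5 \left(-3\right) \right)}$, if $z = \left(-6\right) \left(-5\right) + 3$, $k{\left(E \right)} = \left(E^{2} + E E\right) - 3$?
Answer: $-190389$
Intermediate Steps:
$k{\left(E \right)} = -3 + 2 E^{2}$ ($k{\left(E \right)} = \left(E^{2} + E^{2}\right) - 3 = 2 E^{2} - 3 = -3 + 2 E^{2}$)
$z = 33$ ($z = 30 + 3 = 33$)
$z - 426 k{\left(5 \left(-3\right) \right)} = 33 - 426 \left(-3 + 2 \left(5 \left(-3\right)\right)^{2}\right) = 33 - 426 \left(-3 + 2 \left(-15\right)^{2}\right) = 33 - 426 \left(-3 + 2 \cdot 225\right) = 33 - 426 \left(-3 + 450\right) = 33 - 190422 = -190389$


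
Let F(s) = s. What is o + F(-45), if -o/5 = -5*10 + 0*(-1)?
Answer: 205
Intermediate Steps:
o = 250 (o = -5*(-5*10 + 0*(-1)) = -5*(-50 + 0) = -5*(-50) = 250)
o + F(-45) = 250 - 45 = 205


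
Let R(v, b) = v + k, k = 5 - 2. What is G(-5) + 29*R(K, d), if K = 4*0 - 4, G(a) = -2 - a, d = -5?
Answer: -26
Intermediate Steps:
K = -4 (K = 0 - 4 = -4)
k = 3
R(v, b) = 3 + v (R(v, b) = v + 3 = 3 + v)
G(-5) + 29*R(K, d) = (-2 - 1*(-5)) + 29*(3 - 4) = (-2 + 5) + 29*(-1) = 3 - 29 = -26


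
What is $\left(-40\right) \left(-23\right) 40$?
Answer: $36800$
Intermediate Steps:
$\left(-40\right) \left(-23\right) 40 = 920 \cdot 40 = 36800$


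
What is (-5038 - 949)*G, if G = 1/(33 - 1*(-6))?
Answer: -5987/39 ≈ -153.51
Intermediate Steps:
G = 1/39 (G = 1/(33 + 6) = 1/39 ≈ 0.025641)
(-5038 - 949)*G = (-5038 - 949)*(1/39) = -5987*1/39 = -5987/39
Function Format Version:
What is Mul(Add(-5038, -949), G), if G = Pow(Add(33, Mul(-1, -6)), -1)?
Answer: Rational(-5987, 39) ≈ -153.51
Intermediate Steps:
G = Rational(1, 39) (G = Pow(Add(33, 6), -1) = Pow(39, -1) = Rational(1, 39) ≈ 0.025641)
Mul(Add(-5038, -949), G) = Mul(Add(-5038, -949), Rational(1, 39)) = Mul(-5987, Rational(1, 39)) = Rational(-5987, 39)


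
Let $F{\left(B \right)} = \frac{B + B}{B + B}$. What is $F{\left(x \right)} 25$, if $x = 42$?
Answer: $25$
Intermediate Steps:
$F{\left(B \right)} = 1$ ($F{\left(B \right)} = \frac{2 B}{2 B} = 2 B \frac{1}{2 B} = 1$)
$F{\left(x \right)} 25 = 1 \cdot 25 = 25$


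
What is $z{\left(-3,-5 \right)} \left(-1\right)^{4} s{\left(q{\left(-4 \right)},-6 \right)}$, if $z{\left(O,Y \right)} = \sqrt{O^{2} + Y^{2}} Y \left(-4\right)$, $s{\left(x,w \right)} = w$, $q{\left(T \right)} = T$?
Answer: $- 120 \sqrt{34} \approx -699.71$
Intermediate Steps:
$z{\left(O,Y \right)} = - 4 Y \sqrt{O^{2} + Y^{2}}$ ($z{\left(O,Y \right)} = Y \sqrt{O^{2} + Y^{2}} \left(-4\right) = - 4 Y \sqrt{O^{2} + Y^{2}}$)
$z{\left(-3,-5 \right)} \left(-1\right)^{4} s{\left(q{\left(-4 \right)},-6 \right)} = \left(-4\right) \left(-5\right) \sqrt{\left(-3\right)^{2} + \left(-5\right)^{2}} \left(-1\right)^{4} \left(-6\right) = \left(-4\right) \left(-5\right) \sqrt{9 + 25} \cdot 1 \left(-6\right) = \left(-4\right) \left(-5\right) \sqrt{34} \cdot 1 \left(-6\right) = 20 \sqrt{34} \cdot 1 \left(-6\right) = 20 \sqrt{34} \left(-6\right) = - 120 \sqrt{34}$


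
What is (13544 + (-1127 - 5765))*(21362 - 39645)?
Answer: -121618516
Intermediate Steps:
(13544 + (-1127 - 5765))*(21362 - 39645) = (13544 - 6892)*(-18283) = 6652*(-18283) = -121618516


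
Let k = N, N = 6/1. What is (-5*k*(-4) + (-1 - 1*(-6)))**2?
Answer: 15625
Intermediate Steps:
N = 6 (N = 6*1 = 6)
k = 6
(-5*k*(-4) + (-1 - 1*(-6)))**2 = (-5*6*(-4) + (-1 - 1*(-6)))**2 = (-30*(-4) + (-1 + 6))**2 = (120 + 5)**2 = 125**2 = 15625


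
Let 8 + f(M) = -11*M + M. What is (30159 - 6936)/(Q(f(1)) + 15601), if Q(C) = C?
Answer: 23223/15583 ≈ 1.4903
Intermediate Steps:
f(M) = -8 - 10*M (f(M) = -8 + (-11*M + M) = -8 - 10*M)
(30159 - 6936)/(Q(f(1)) + 15601) = (30159 - 6936)/((-8 - 10*1) + 15601) = 23223/((-8 - 10) + 15601) = 23223/(-18 + 15601) = 23223/15583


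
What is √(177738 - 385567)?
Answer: I*√207829 ≈ 455.88*I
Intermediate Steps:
√(177738 - 385567) = √(-207829) = I*√207829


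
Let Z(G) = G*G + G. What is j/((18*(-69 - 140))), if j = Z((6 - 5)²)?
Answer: -1/1881 ≈ -0.00053163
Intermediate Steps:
Z(G) = G + G² (Z(G) = G² + G = G + G²)
j = 2 (j = (6 - 5)²*(1 + (6 - 5)²) = 1²*(1 + 1²) = 1*(1 + 1) = 1*2 = 2)
j/((18*(-69 - 140))) = 2/((18*(-69 - 140))) = 2/((18*(-209))) = 2/(-3762) = 2*(-1/3762) = -1/1881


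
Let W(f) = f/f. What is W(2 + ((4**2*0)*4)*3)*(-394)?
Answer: -394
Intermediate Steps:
W(f) = 1
W(2 + ((4**2*0)*4)*3)*(-394) = 1*(-394) = -394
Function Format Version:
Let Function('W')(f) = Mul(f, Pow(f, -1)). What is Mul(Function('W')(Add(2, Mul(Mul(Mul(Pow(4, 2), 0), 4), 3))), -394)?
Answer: -394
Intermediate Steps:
Function('W')(f) = 1
Mul(Function('W')(Add(2, Mul(Mul(Mul(Pow(4, 2), 0), 4), 3))), -394) = Mul(1, -394) = -394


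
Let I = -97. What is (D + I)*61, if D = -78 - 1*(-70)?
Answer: -6405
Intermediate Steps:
D = -8 (D = -78 + 70 = -8)
(D + I)*61 = (-8 - 97)*61 = -105*61 = -6405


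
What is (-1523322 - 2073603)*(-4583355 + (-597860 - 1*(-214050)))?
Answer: 17866519967625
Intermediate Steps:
(-1523322 - 2073603)*(-4583355 + (-597860 - 1*(-214050))) = -3596925*(-4583355 + (-597860 + 214050)) = -3596925*(-4583355 - 383810) = -3596925*(-4967165) = 17866519967625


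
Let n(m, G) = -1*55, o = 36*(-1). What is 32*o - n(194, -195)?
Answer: -1097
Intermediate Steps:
o = -36
n(m, G) = -55
32*o - n(194, -195) = 32*(-36) - 1*(-55) = -1152 + 55 = -1097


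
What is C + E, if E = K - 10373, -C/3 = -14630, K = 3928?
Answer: 37445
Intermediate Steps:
C = 43890 (C = -3*(-14630) = 43890)
E = -6445 (E = 3928 - 10373 = -6445)
C + E = 43890 - 6445 = 37445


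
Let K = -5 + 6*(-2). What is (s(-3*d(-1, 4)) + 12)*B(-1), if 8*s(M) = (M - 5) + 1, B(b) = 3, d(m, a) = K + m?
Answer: 219/4 ≈ 54.750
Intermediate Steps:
K = -17 (K = -5 - 12 = -17)
d(m, a) = -17 + m
s(M) = -½ + M/8 (s(M) = ((M - 5) + 1)/8 = ((-5 + M) + 1)/8 = (-4 + M)/8 = -½ + M/8)
(s(-3*d(-1, 4)) + 12)*B(-1) = ((-½ + (-3*(-17 - 1))/8) + 12)*3 = ((-½ + (-3*(-18))/8) + 12)*3 = ((-½ + (⅛)*54) + 12)*3 = ((-½ + 27/4) + 12)*3 = (25/4 + 12)*3 = (73/4)*3 = 219/4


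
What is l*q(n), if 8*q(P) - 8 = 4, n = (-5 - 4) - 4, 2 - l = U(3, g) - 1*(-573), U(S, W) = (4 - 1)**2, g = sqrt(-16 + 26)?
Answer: -870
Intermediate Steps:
g = sqrt(10) ≈ 3.1623
U(S, W) = 9 (U(S, W) = 3**2 = 9)
l = -580 (l = 2 - (9 - 1*(-573)) = 2 - (9 + 573) = 2 - 1*582 = 2 - 582 = -580)
n = -13 (n = -9 - 4 = -13)
q(P) = 3/2 (q(P) = 1 + (1/8)*4 = 1 + 1/2 = 3/2)
l*q(n) = -580*3/2 = -870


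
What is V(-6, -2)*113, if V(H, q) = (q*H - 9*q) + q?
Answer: 3164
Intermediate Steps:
V(H, q) = -8*q + H*q (V(H, q) = (H*q - 9*q) + q = (-9*q + H*q) + q = -8*q + H*q)
V(-6, -2)*113 = -2*(-8 - 6)*113 = -2*(-14)*113 = 28*113 = 3164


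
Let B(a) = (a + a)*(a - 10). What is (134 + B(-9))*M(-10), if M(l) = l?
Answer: -4760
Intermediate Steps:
B(a) = 2*a*(-10 + a) (B(a) = (2*a)*(-10 + a) = 2*a*(-10 + a))
(134 + B(-9))*M(-10) = (134 + 2*(-9)*(-10 - 9))*(-10) = (134 + 2*(-9)*(-19))*(-10) = (134 + 342)*(-10) = 476*(-10) = -4760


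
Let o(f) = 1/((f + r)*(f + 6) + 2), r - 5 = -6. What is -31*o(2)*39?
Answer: -1209/10 ≈ -120.90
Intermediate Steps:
r = -1 (r = 5 - 6 = -1)
o(f) = 1/(2 + (-1 + f)*(6 + f)) (o(f) = 1/((f - 1)*(f + 6) + 2) = 1/((-1 + f)*(6 + f) + 2) = 1/(2 + (-1 + f)*(6 + f)))
-31*o(2)*39 = -31/(-4 + 2**2 + 5*2)*39 = -31/(-4 + 4 + 10)*39 = -31/10*39 = -1209/10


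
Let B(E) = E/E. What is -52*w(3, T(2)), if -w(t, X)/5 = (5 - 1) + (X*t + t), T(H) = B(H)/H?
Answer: 2210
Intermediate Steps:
B(E) = 1
T(H) = 1/H
w(t, X) = -20 - 5*t - 5*X*t (w(t, X) = -5*((5 - 1) + (X*t + t)) = -5*(4 + (t + X*t)) = -5*(4 + t + X*t) = -20 - 5*t - 5*X*t)
-52*w(3, T(2)) = -52*(-20 - 5*3 - 5*3/2) = -52*(-20 - 15 - 5*½*3) = -52*(-20 - 15 - 15/2) = -52*(-85/2) = 2210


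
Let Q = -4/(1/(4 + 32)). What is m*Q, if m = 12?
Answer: -1728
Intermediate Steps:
Q = -144 (Q = -4/(1/36) = -4/1/36 = -4*36 = -144)
m*Q = 12*(-144) = -1728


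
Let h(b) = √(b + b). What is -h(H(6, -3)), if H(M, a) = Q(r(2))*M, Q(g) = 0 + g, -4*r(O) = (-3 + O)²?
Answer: -I*√3 ≈ -1.732*I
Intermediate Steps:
r(O) = -(-3 + O)²/4
Q(g) = g
H(M, a) = -M/4 (H(M, a) = (-(-3 + 2)²/4)*M = (-¼*(-1)²)*M = (-¼*1)*M = -M/4)
h(b) = √2*√b (h(b) = √(2*b) = √2*√b)
-h(H(6, -3)) = -√2*√(-¼*6) = -√2*√(-3/2) = -√2*I*√6/2 = -I*√3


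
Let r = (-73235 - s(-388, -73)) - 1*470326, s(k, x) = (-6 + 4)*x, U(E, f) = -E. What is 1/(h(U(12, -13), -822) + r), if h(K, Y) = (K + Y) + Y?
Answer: -1/545363 ≈ -1.8336e-6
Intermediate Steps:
h(K, Y) = K + 2*Y
s(k, x) = -2*x
r = -543707 (r = (-73235 - (-2)*(-73)) - 1*470326 = (-73235 - 1*146) - 470326 = (-73235 - 146) - 470326 = -73381 - 470326 = -543707)
1/(h(U(12, -13), -822) + r) = 1/((-1*12 + 2*(-822)) - 543707) = 1/((-12 - 1644) - 543707) = 1/(-1656 - 543707) = 1/(-545363) = -1/545363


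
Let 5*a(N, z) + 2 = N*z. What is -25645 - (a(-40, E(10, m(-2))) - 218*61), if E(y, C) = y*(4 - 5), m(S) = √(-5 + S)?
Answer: -62133/5 ≈ -12427.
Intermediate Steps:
E(y, C) = -y (E(y, C) = y*(-1) = -y)
a(N, z) = -⅖ + N*z/5 (a(N, z) = -⅖ + (N*z)/5 = -⅖ + N*z/5)
-25645 - (a(-40, E(10, m(-2))) - 218*61) = -25645 - ((-⅖ + (⅕)*(-40)*(-1*10)) - 218*61) = -25645 - ((-⅖ + (⅕)*(-40)*(-10)) - 13298) = -25645 - ((-⅖ + 80) - 13298) = -25645 - (398/5 - 13298) = -25645 - 1*(-66092/5) = -25645 + 66092/5 = -62133/5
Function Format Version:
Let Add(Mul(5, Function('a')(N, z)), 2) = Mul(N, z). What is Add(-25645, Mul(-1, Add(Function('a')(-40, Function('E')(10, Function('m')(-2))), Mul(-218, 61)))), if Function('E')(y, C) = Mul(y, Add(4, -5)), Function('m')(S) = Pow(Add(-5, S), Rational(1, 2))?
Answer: Rational(-62133, 5) ≈ -12427.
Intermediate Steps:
Function('E')(y, C) = Mul(-1, y) (Function('E')(y, C) = Mul(y, -1) = Mul(-1, y))
Function('a')(N, z) = Add(Rational(-2, 5), Mul(Rational(1, 5), N, z)) (Function('a')(N, z) = Add(Rational(-2, 5), Mul(Rational(1, 5), Mul(N, z))) = Add(Rational(-2, 5), Mul(Rational(1, 5), N, z)))
Add(-25645, Mul(-1, Add(Function('a')(-40, Function('E')(10, Function('m')(-2))), Mul(-218, 61)))) = Add(-25645, Mul(-1, Add(Add(Rational(-2, 5), Mul(Rational(1, 5), -40, Mul(-1, 10))), Mul(-218, 61)))) = Add(-25645, Mul(-1, Add(Add(Rational(-2, 5), Mul(Rational(1, 5), -40, -10)), -13298))) = Add(-25645, Mul(-1, Add(Add(Rational(-2, 5), 80), -13298))) = Add(-25645, Mul(-1, Add(Rational(398, 5), -13298))) = Add(-25645, Mul(-1, Rational(-66092, 5))) = Add(-25645, Rational(66092, 5)) = Rational(-62133, 5)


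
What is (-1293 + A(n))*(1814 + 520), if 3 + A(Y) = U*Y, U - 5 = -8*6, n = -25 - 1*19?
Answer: 1391064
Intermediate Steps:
n = -44 (n = -25 - 19 = -44)
U = -43 (U = 5 - 8*6 = 5 - 48 = -43)
A(Y) = -3 - 43*Y
(-1293 + A(n))*(1814 + 520) = (-1293 + (-3 - 43*(-44)))*(1814 + 520) = (-1293 + (-3 + 1892))*2334 = (-1293 + 1889)*2334 = 596*2334 = 1391064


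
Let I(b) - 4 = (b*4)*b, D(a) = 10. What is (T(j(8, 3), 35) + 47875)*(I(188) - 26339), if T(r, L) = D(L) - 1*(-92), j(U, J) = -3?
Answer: 5519322057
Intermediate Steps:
I(b) = 4 + 4*b² (I(b) = 4 + (b*4)*b = 4 + (4*b)*b = 4 + 4*b²)
T(r, L) = 102 (T(r, L) = 10 - 1*(-92) = 10 + 92 = 102)
(T(j(8, 3), 35) + 47875)*(I(188) - 26339) = (102 + 47875)*((4 + 4*188²) - 26339) = 47977*((4 + 4*35344) - 26339) = 47977*((4 + 141376) - 26339) = 47977*(141380 - 26339) = 47977*115041 = 5519322057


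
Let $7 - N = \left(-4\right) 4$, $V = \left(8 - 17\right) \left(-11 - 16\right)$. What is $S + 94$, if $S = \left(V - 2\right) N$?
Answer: $5637$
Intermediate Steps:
$V = 243$ ($V = \left(-9\right) \left(-27\right) = 243$)
$N = 23$ ($N = 7 - \left(-4\right) 4 = 7 - -16 = 7 + 16 = 23$)
$S = 5543$ ($S = \left(243 - 2\right) 23 = 241 \cdot 23 = 5543$)
$S + 94 = 5543 + 94 = 5637$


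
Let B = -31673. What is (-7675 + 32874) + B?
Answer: -6474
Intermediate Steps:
(-7675 + 32874) + B = (-7675 + 32874) - 31673 = 25199 - 31673 = -6474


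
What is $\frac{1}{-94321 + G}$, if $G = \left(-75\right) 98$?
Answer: $- \frac{1}{101671} \approx -9.8356 \cdot 10^{-6}$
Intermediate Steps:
$G = -7350$
$\frac{1}{-94321 + G} = \frac{1}{-94321 - 7350} = \frac{1}{-101671} = - \frac{1}{101671}$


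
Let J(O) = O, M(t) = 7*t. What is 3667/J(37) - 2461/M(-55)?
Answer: 1502852/14245 ≈ 105.50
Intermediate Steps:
3667/J(37) - 2461/M(-55) = 3667/37 - 2461/(7*(-55)) = 3667*(1/37) - 2461/(-385) = 3667/37 - 2461*(-1/385) = 3667/37 + 2461/385 = 1502852/14245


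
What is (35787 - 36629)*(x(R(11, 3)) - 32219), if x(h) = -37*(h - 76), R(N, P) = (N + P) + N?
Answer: 25539544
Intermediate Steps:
R(N, P) = P + 2*N
x(h) = 2812 - 37*h (x(h) = -37*(-76 + h) = 2812 - 37*h)
(35787 - 36629)*(x(R(11, 3)) - 32219) = (35787 - 36629)*((2812 - 37*(3 + 2*11)) - 32219) = -842*((2812 - 37*(3 + 22)) - 32219) = -842*((2812 - 37*25) - 32219) = -842*((2812 - 925) - 32219) = -842*(1887 - 32219) = -842*(-30332) = 25539544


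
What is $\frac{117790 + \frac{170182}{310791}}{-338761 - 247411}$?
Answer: $- \frac{9152060518}{45544245513} \approx -0.20095$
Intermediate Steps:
$\frac{117790 + \frac{170182}{310791}}{-338761 - 247411} = \frac{117790 + 170182 \cdot \frac{1}{310791}}{-586172} = \left(117790 + \frac{170182}{310791}\right) \left(- \frac{1}{586172}\right) = \frac{36608242072}{310791} \left(- \frac{1}{586172}\right) = - \frac{9152060518}{45544245513}$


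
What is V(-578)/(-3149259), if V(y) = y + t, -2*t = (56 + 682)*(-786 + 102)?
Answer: -251818/3149259 ≈ -0.079961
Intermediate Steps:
t = 252396 (t = -(56 + 682)*(-786 + 102)/2 = -369*(-684) = -1/2*(-504792) = 252396)
V(y) = 252396 + y (V(y) = y + 252396 = 252396 + y)
V(-578)/(-3149259) = (252396 - 578)/(-3149259) = 251818*(-1/3149259) = -251818/3149259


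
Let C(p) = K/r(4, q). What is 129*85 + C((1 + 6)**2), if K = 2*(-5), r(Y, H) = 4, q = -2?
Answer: 21925/2 ≈ 10963.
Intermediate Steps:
K = -10
C(p) = -5/2 (C(p) = -10/4 = -10*1/4 = -5/2)
129*85 + C((1 + 6)**2) = 129*85 - 5/2 = 10965 - 5/2 = 21925/2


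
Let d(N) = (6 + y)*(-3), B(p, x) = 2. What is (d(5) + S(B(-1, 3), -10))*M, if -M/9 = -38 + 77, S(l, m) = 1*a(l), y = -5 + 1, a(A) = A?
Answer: 1404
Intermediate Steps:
y = -4
S(l, m) = l (S(l, m) = 1*l = l)
d(N) = -6 (d(N) = (6 - 4)*(-3) = 2*(-3) = -6)
M = -351 (M = -9*(-38 + 77) = -9*39 = -351)
(d(5) + S(B(-1, 3), -10))*M = (-6 + 2)*(-351) = -4*(-351) = 1404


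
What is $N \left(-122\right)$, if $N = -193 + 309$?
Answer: $-14152$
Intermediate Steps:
$N = 116$
$N \left(-122\right) = 116 \left(-122\right) = -14152$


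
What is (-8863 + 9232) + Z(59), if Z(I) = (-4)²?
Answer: 385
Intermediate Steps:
Z(I) = 16
(-8863 + 9232) + Z(59) = (-8863 + 9232) + 16 = 369 + 16 = 385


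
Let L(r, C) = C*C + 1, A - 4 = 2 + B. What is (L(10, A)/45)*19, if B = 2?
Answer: 247/9 ≈ 27.444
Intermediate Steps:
A = 8 (A = 4 + (2 + 2) = 4 + 4 = 8)
L(r, C) = 1 + C**2 (L(r, C) = C**2 + 1 = 1 + C**2)
(L(10, A)/45)*19 = ((1 + 8**2)/45)*19 = ((1 + 64)*(1/45))*19 = (65*(1/45))*19 = (13/9)*19 = 247/9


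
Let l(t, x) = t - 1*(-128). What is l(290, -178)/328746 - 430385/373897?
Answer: -6424139012/5587142871 ≈ -1.1498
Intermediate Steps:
l(t, x) = 128 + t (l(t, x) = t + 128 = 128 + t)
l(290, -178)/328746 - 430385/373897 = (128 + 290)/328746 - 430385/373897 = 418*(1/328746) - 430385*1/373897 = 19/14943 - 430385/373897 = -6424139012/5587142871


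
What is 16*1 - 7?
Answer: 9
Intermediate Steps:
16*1 - 7 = 16 - 7 = 9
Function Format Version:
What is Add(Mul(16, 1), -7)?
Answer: 9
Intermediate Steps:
Add(Mul(16, 1), -7) = Add(16, -7) = 9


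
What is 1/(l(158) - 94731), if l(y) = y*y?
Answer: -1/69767 ≈ -1.4333e-5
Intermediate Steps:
l(y) = y²
1/(l(158) - 94731) = 1/(158² - 94731) = 1/(24964 - 94731) = 1/(-69767) = -1/69767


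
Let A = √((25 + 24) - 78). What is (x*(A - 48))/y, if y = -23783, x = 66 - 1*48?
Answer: 864/23783 - 18*I*√29/23783 ≈ 0.036328 - 0.0040757*I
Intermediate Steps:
x = 18 (x = 66 - 48 = 18)
A = I*√29 (A = √(49 - 78) = √(-29) = I*√29 ≈ 5.3852*I)
(x*(A - 48))/y = (18*(I*√29 - 48))/(-23783) = (18*(-48 + I*√29))*(-1/23783) = (-864 + 18*I*√29)*(-1/23783) = 864/23783 - 18*I*√29/23783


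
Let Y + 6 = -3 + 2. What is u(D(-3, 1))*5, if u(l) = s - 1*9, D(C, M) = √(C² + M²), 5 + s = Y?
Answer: -105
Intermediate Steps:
Y = -7 (Y = -6 + (-3 + 2) = -6 - 1 = -7)
s = -12 (s = -5 - 7 = -12)
u(l) = -21 (u(l) = -12 - 1*9 = -12 - 9 = -21)
u(D(-3, 1))*5 = -21*5 = -105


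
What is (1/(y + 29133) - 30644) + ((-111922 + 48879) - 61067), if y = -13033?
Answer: -2491539399/16100 ≈ -1.5475e+5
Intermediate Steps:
(1/(y + 29133) - 30644) + ((-111922 + 48879) - 61067) = (1/(-13033 + 29133) - 30644) + ((-111922 + 48879) - 61067) = (1/16100 - 30644) + (-63043 - 61067) = (1/16100 - 30644) - 124110 = -493368399/16100 - 124110 = -2491539399/16100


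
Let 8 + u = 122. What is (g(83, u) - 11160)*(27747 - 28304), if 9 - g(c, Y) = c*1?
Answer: 6257338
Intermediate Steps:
u = 114 (u = -8 + 122 = 114)
g(c, Y) = 9 - c
(g(83, u) - 11160)*(27747 - 28304) = ((9 - 1*83) - 11160)*(27747 - 28304) = ((9 - 83) - 11160)*(-557) = (-74 - 11160)*(-557) = -11234*(-557) = 6257338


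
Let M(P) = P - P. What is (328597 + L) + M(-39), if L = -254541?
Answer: 74056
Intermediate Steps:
M(P) = 0
(328597 + L) + M(-39) = (328597 - 254541) + 0 = 74056 + 0 = 74056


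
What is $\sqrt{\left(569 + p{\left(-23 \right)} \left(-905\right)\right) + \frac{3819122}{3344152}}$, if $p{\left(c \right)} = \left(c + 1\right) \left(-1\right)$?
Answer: $\frac{i \sqrt{275873024100505}}{119434} \approx 139.07 i$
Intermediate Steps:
$p{\left(c \right)} = -1 - c$ ($p{\left(c \right)} = \left(1 + c\right) \left(-1\right) = -1 - c$)
$\sqrt{\left(569 + p{\left(-23 \right)} \left(-905\right)\right) + \frac{3819122}{3344152}} = \sqrt{\left(569 + \left(-1 - -23\right) \left(-905\right)\right) + \frac{3819122}{3344152}} = \sqrt{\left(569 + \left(-1 + 23\right) \left(-905\right)\right) + 3819122 \cdot \frac{1}{3344152}} = \sqrt{\left(569 + 22 \left(-905\right)\right) + \frac{1909561}{1672076}} = \sqrt{\left(569 - 19910\right) + \frac{1909561}{1672076}} = \sqrt{-19341 + \frac{1909561}{1672076}} = \sqrt{- \frac{32337712355}{1672076}} = \frac{i \sqrt{275873024100505}}{119434}$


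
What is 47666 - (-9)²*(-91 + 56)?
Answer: 50501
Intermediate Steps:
47666 - (-9)²*(-91 + 56) = 47666 - 81*(-35) = 47666 - 1*(-2835) = 47666 + 2835 = 50501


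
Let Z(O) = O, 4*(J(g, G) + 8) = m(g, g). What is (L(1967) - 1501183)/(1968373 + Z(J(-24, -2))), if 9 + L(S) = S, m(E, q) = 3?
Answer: -461300/605651 ≈ -0.76166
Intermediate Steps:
L(S) = -9 + S
J(g, G) = -29/4 (J(g, G) = -8 + (¼)*3 = -8 + ¾ = -29/4)
(L(1967) - 1501183)/(1968373 + Z(J(-24, -2))) = ((-9 + 1967) - 1501183)/(1968373 - 29/4) = (1958 - 1501183)/(7873463/4) = -1499225*4/7873463 = -461300/605651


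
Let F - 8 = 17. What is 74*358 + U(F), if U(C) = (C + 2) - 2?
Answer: 26517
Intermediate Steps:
F = 25 (F = 8 + 17 = 25)
U(C) = C (U(C) = (2 + C) - 2 = C)
74*358 + U(F) = 74*358 + 25 = 26492 + 25 = 26517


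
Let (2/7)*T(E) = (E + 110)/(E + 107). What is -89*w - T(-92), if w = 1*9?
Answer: -4026/5 ≈ -805.20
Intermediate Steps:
w = 9
T(E) = 7*(110 + E)/(2*(107 + E)) (T(E) = 7*((E + 110)/(E + 107))/2 = 7*((110 + E)/(107 + E))/2 = 7*(110 + E)/(2*(107 + E)))
-89*w - T(-92) = -89*9 - 7*(110 - 92)/(2*(107 - 92)) = -801 - 7*18/(2*15) = -801 - 1*21/5 = -801 - 21/5 = -4026/5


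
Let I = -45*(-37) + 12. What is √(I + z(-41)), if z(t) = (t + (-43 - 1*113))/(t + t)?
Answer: √11292302/82 ≈ 40.981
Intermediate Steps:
z(t) = (-156 + t)/(2*t) (z(t) = (t + (-43 - 113))/((2*t)) = (t - 156)*(1/(2*t)) = (-156 + t)*(1/(2*t)) = (-156 + t)/(2*t))
I = 1677 (I = 1665 + 12 = 1677)
√(I + z(-41)) = √(1677 + (½)*(-156 - 41)/(-41)) = √(1677 + (½)*(-1/41)*(-197)) = √(1677 + 197/82) = √(137711/82) = √11292302/82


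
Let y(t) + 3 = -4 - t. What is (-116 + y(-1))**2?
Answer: 14884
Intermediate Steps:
y(t) = -7 - t (y(t) = -3 + (-4 - t) = -7 - t)
(-116 + y(-1))**2 = (-116 + (-7 - 1*(-1)))**2 = (-116 + (-7 + 1))**2 = (-116 - 6)**2 = (-122)**2 = 14884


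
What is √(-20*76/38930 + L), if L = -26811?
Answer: 5*I*√16253333395/3893 ≈ 163.74*I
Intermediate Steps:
√(-20*76/38930 + L) = √(-20*76/38930 - 26811) = √(-1520*1/38930 - 26811) = √(-152/3893 - 26811) = √(-104375375/3893) = 5*I*√16253333395/3893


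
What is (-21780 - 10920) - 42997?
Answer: -75697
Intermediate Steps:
(-21780 - 10920) - 42997 = -32700 - 42997 = -75697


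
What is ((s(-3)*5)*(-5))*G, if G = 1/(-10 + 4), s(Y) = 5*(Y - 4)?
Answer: -875/6 ≈ -145.83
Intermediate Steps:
s(Y) = -20 + 5*Y (s(Y) = 5*(-4 + Y) = -20 + 5*Y)
G = -⅙ (G = 1/(-6) = -⅙ ≈ -0.16667)
((s(-3)*5)*(-5))*G = (((-20 + 5*(-3))*5)*(-5))*(-⅙) = (((-20 - 15)*5)*(-5))*(-⅙) = (-35*5*(-5))*(-⅙) = -175*(-5)*(-⅙) = 875*(-⅙) = -875/6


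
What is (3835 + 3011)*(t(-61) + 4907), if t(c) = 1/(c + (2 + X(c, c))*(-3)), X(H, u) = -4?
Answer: 1847625864/55 ≈ 3.3593e+7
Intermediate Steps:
t(c) = 1/(6 + c) (t(c) = 1/(c + (2 - 4)*(-3)) = 1/(c - 2*(-3)) = 1/(c + 6) = 1/(6 + c))
(3835 + 3011)*(t(-61) + 4907) = (3835 + 3011)*(1/(6 - 61) + 4907) = 6846*(1/(-55) + 4907) = 6846*(-1/55 + 4907) = 6846*(269884/55) = 1847625864/55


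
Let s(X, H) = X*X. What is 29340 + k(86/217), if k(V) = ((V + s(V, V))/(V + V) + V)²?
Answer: 5526590665/188356 ≈ 29341.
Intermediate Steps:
s(X, H) = X²
k(V) = (V + (V + V²)/(2*V))² (k(V) = ((V + V²)/(V + V) + V)² = ((V + V²)/((2*V)) + V)² = ((V + V²)*(1/(2*V)) + V)² = ((V + V²)/(2*V) + V)² = (V + (V + V²)/(2*V))²)
29340 + k(86/217) = 29340 + (1 + 3*(86/217))²/4 = 29340 + (1 + 258/217)²/4 = 29340 + (475/217)²/4 = 29340 + (¼)*(225625/47089) = 29340 + 225625/188356 = 5526590665/188356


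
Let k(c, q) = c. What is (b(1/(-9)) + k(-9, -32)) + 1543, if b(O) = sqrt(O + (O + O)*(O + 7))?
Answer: 1534 + I*sqrt(133)/9 ≈ 1534.0 + 1.2814*I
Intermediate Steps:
b(O) = sqrt(O + 2*O*(7 + O)) (b(O) = sqrt(O + (2*O)*(7 + O)) = sqrt(O + 2*O*(7 + O)))
(b(1/(-9)) + k(-9, -32)) + 1543 = (sqrt((15 + 2/(-9))/(-9)) - 9) + 1543 = (sqrt(-(15 + 2*(-1/9))/9) - 9) + 1543 = (sqrt(-(15 - 2/9)/9) - 9) + 1543 = (sqrt(-1/9*133/9) - 9) + 1543 = (sqrt(-133/81) - 9) + 1543 = (I*sqrt(133)/9 - 9) + 1543 = (-9 + I*sqrt(133)/9) + 1543 = 1534 + I*sqrt(133)/9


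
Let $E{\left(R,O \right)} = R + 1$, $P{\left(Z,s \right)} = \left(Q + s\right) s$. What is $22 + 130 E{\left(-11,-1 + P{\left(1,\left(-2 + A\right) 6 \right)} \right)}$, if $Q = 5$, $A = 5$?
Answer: $-1278$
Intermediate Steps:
$P{\left(Z,s \right)} = s \left(5 + s\right)$ ($P{\left(Z,s \right)} = \left(5 + s\right) s = s \left(5 + s\right)$)
$E{\left(R,O \right)} = 1 + R$
$22 + 130 E{\left(-11,-1 + P{\left(1,\left(-2 + A\right) 6 \right)} \right)} = 22 + 130 \left(1 - 11\right) = 22 + 130 \left(-10\right) = 22 - 1300 = -1278$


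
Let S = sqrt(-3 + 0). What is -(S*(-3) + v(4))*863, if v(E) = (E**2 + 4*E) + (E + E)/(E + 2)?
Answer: -86300/3 + 2589*I*sqrt(3) ≈ -28767.0 + 4484.3*I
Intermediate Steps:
v(E) = E**2 + 4*E + 2*E/(2 + E) (v(E) = (E**2 + 4*E) + (2*E)/(2 + E) = (E**2 + 4*E) + 2*E/(2 + E) = E**2 + 4*E + 2*E/(2 + E))
S = I*sqrt(3) (S = sqrt(-3) = I*sqrt(3) ≈ 1.732*I)
-(S*(-3) + v(4))*863 = -((I*sqrt(3))*(-3) + 4*(10 + 4**2 + 6*4)/(2 + 4))*863 = -(-3*I*sqrt(3) + 4*(10 + 16 + 24)/6)*863 = -(-3*I*sqrt(3) + 4*(1/6)*50)*863 = -(-3*I*sqrt(3) + 100/3)*863 = -(100/3 - 3*I*sqrt(3))*863 = (-100/3 + 3*I*sqrt(3))*863 = -86300/3 + 2589*I*sqrt(3)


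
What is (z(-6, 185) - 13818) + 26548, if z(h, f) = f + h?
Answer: 12909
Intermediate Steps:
(z(-6, 185) - 13818) + 26548 = ((185 - 6) - 13818) + 26548 = (179 - 13818) + 26548 = -13639 + 26548 = 12909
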